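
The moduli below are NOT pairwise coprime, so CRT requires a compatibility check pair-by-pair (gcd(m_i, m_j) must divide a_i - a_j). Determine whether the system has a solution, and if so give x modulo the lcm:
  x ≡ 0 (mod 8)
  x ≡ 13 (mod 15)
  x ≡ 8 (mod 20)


Moduli 8, 15, 20 are not pairwise coprime, so CRT works modulo lcm(m_i) when all pairwise compatibility conditions hold.
Pairwise compatibility: gcd(m_i, m_j) must divide a_i - a_j for every pair.
Merge one congruence at a time:
  Start: x ≡ 0 (mod 8).
  Combine with x ≡ 13 (mod 15): gcd(8, 15) = 1; 13 - 0 = 13, which IS divisible by 1, so compatible.
    Write x = 0 + 8·t and substitute into x ≡ 13 (mod 15): 8·t ≡ 13 − 0 = 13 (mod 15).
    The inverse of 8 mod 15 is 2 (since 8·2 = 16 = 1·15 + 1), so t ≡ 2·13 = 26 ≡ 11 (mod 15).
    Then x = 0 + 8·11 = 88, valid modulo lcm(8, 15) = 120: x ≡ 88 (mod 120).
  Combine with x ≡ 8 (mod 20): gcd(120, 20) = 20; 8 - 88 = -80, which IS divisible by 20, so compatible.
    Write x = 88 + 120·t and substitute into x ≡ 8 (mod 20): 120·t ≡ 8 − 88 = -80 (mod 20).
    Divide the congruence (and modulus) by g = 20: 6·t ≡ -4 (mod 1).
    Modulo 1 every t works; take t = 0.
    Then x = 88 + 120·0 = 88, valid modulo lcm(120, 20) = 120: x ≡ 88 (mod 120).
Verify: 88 mod 8 = 0, 88 mod 15 = 13, 88 mod 20 = 8.

x ≡ 88 (mod 120).


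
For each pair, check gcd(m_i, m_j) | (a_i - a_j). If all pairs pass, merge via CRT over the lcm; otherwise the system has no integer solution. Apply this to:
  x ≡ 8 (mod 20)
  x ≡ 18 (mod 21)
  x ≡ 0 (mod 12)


Moduli 20, 21, 12 are not pairwise coprime, so CRT works modulo lcm(m_i) when all pairwise compatibility conditions hold.
Pairwise compatibility: gcd(m_i, m_j) must divide a_i - a_j for every pair.
Merge one congruence at a time:
  Start: x ≡ 8 (mod 20).
  Combine with x ≡ 18 (mod 21): gcd(20, 21) = 1; 18 - 8 = 10, which IS divisible by 1, so compatible.
    Write x = 8 + 20·t and substitute into x ≡ 18 (mod 21): 20·t ≡ 18 − 8 = 10 (mod 21).
    The inverse of 20 mod 21 is 20 (since 20·20 = 400 = 19·21 + 1), so t ≡ 20·10 = 200 ≡ 11 (mod 21).
    Then x = 8 + 20·11 = 228, valid modulo lcm(20, 21) = 420: x ≡ 228 (mod 420).
  Combine with x ≡ 0 (mod 12): gcd(420, 12) = 12; 0 - 228 = -228, which IS divisible by 12, so compatible.
    Write x = 228 + 420·t and substitute into x ≡ 0 (mod 12): 420·t ≡ 0 − 228 = -228 (mod 12).
    Divide the congruence (and modulus) by g = 12: 35·t ≡ -19 (mod 1).
    Modulo 1 every t works; take t = 0.
    Then x = 228 + 420·0 = 228, valid modulo lcm(420, 12) = 420: x ≡ 228 (mod 420).
Verify: 228 mod 20 = 8, 228 mod 21 = 18, 228 mod 12 = 0.

x ≡ 228 (mod 420).


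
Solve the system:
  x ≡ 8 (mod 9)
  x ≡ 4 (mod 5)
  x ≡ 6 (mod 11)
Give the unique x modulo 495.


Moduli 9, 5, 11 are pairwise coprime; by CRT there is a unique solution modulo M = 9 · 5 · 11 = 495.
Solve pairwise, accumulating the modulus:
  Start with x ≡ 8 (mod 9).
  Combine with x ≡ 4 (mod 5): since gcd(9, 5) = 1, we get a unique residue mod 45.
    Write x = 8 + 9·t and substitute into x ≡ 4 (mod 5): 9·t ≡ 4 − 8 = -4 (mod 5).
    Reduce coefficients mod 5: 4·t ≡ 1 (mod 5).
    The inverse of 4 mod 5 is 4 (since 4·4 = 16 = 3·5 + 1), so t ≡ 4·1 = 4 ≡ 4 (mod 5).
    Then x = 8 + 9·4 = 44, valid modulo lcm(9, 5) = 45: x ≡ 44 (mod 45).
  Combine with x ≡ 6 (mod 11): since gcd(45, 11) = 1, we get a unique residue mod 495.
    Write x = 44 + 45·t and substitute into x ≡ 6 (mod 11): 45·t ≡ 6 − 44 = -38 (mod 11).
    Reduce coefficients mod 11: 1·t ≡ 6 (mod 11).
    So t ≡ 6 (mod 11).
    Then x = 44 + 45·6 = 314, valid modulo lcm(45, 11) = 495: x ≡ 314 (mod 495).
Verify: 314 mod 9 = 8 ✓, 314 mod 5 = 4 ✓, 314 mod 11 = 6 ✓.

x ≡ 314 (mod 495).


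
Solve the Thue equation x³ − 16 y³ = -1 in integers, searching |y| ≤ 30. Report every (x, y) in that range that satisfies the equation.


The equation is x³ - 16y³ = -1. For fixed y, x³ = 16·y³ − 1, so a solution requires the RHS to be a perfect cube.
Strategy: iterate y from -30 to 30, compute RHS = 16·y³ − 1, and check whether it is a (positive or negative) perfect cube.
Check small values of y:
  y = 0: RHS = -1 = (-1)³ ⇒ x = -1 works.
  y = 1: RHS = 15 is not a perfect cube.
  y = -1: RHS = -17 is not a perfect cube.
  y = 2: RHS = 127 is not a perfect cube.
  y = -2: RHS = -129 is not a perfect cube.
  y = 3: RHS = 431 is not a perfect cube.
  y = -3: RHS = -433 is not a perfect cube.
Continuing the search up to |y| = 30 finds no further solutions beyond those listed.
Collected solutions: (-1, 0).

Solutions (with |y| ≤ 30): (-1, 0).


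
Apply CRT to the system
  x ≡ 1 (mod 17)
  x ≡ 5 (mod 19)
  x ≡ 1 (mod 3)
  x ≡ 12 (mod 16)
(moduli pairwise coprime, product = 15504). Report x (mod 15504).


Product of moduli M = 17 · 19 · 3 · 16 = 15504.
Merge one congruence at a time:
  Start: x ≡ 1 (mod 17).
  Combine with x ≡ 5 (mod 19); new modulus lcm = 323.
    Write x = 1 + 17·t and substitute into x ≡ 5 (mod 19): 17·t ≡ 5 − 1 = 4 (mod 19).
    The inverse of 17 mod 19 is 9 (since 17·9 = 153 = 8·19 + 1), so t ≡ 9·4 = 36 ≡ 17 (mod 19).
    Then x = 1 + 17·17 = 290, valid modulo lcm(17, 19) = 323: x ≡ 290 (mod 323).
  Combine with x ≡ 1 (mod 3); new modulus lcm = 969.
    Write x = 290 + 323·t and substitute into x ≡ 1 (mod 3): 323·t ≡ 1 − 290 = -289 (mod 3).
    Reduce coefficients mod 3: 2·t ≡ 2 (mod 3).
    The inverse of 2 mod 3 is 2 (since 2·2 = 4 = 1·3 + 1), so t ≡ 2·2 = 4 ≡ 1 (mod 3).
    Then x = 290 + 323·1 = 613, valid modulo lcm(323, 3) = 969: x ≡ 613 (mod 969).
  Combine with x ≡ 12 (mod 16); new modulus lcm = 15504.
    Write x = 613 + 969·t and substitute into x ≡ 12 (mod 16): 969·t ≡ 12 − 613 = -601 (mod 16).
    Reduce coefficients mod 16: 9·t ≡ 7 (mod 16).
    The inverse of 9 mod 16 is 9 (since 9·9 = 81 = 5·16 + 1), so t ≡ 9·7 = 63 ≡ 15 (mod 16).
    Then x = 613 + 969·15 = 15148, valid modulo lcm(969, 16) = 15504: x ≡ 15148 (mod 15504).
Verify against each original: 15148 mod 17 = 1, 15148 mod 19 = 5, 15148 mod 3 = 1, 15148 mod 16 = 12.

x ≡ 15148 (mod 15504).


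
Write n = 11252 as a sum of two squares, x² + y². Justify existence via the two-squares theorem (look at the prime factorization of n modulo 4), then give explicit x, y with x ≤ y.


Step 1: Factor n = 11252 = 2^2 · 29 · 97.
Step 2: Check the mod-4 condition on each prime factor: 2 = 2 (special); 29 ≡ 1 (mod 4), exponent 1; 97 ≡ 1 (mod 4), exponent 1.
All primes ≡ 3 (mod 4) appear to even exponent (or don't appear), so by the two-squares theorem n IS expressible as a sum of two squares.
Step 3: Build a representation. Group n = k² · m with k = 2 and m = 29 · 97 = 2813 (a product of primes ≡ 1 (mod 4)); a representation of m scales to one of n via (k·x)² + (k·y)² = k²(x² + y²). Each prime p ≡ 1 (mod 4) is itself a sum of two squares; find a² by testing p − a² for a perfect square:
  29: 29 − 1² = 28, 29 − 2² = 25 = 5² ⇒ 29 = 2² + 5².
  97: 97 − 1² = 96, 97 − 2² = 93, 97 − 3² = 88, 97 − 4² = 81 = 9² ⇒ 97 = 4² + 9².
  Combine using the Brahmagupta–Fibonacci identity (a² + b²)(c² + d²) = (ac − bd)² + (ad + bc)² = (ac + bd)² + (ad − bc)²:
  29 · 97 = 2813: from (2² + 5²)(4² + 9²), take (2·4 − 5·9, 2·9 + 5·4) = (8 − 45, 18 + 20) = (-37, 38); dropping signs (only squares matter) gives (37, 38); check 37² + 38² = 1369 + 1444 = 2813 ✓.
  Scale by k = 2: (2·37, 2·38) = (74, 76).
Step 4: Order so x ≤ y and verify: 74² + 76² = 5476 + 5776 = 11252 = n. ✓

n = 11252 = 74² + 76² (one valid representation with x ≤ y).


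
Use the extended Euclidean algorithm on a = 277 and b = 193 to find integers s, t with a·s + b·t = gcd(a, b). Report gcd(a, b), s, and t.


Euclidean algorithm on (277, 193) — divide until remainder is 0:
  277 = 1 · 193 + 84
  193 = 2 · 84 + 25
  84 = 3 · 25 + 9
  25 = 2 · 9 + 7
  9 = 1 · 7 + 2
  7 = 3 · 2 + 1
  2 = 2 · 1 + 0
gcd(277, 193) = 1.
Track Bezout coefficients alongside the remainders: start with r₀ = 277 = a·1 + b·0 (s = 1, t = 0) and r₁ = 193 = a·0 + b·1 (s = 0, t = 1); each new remainder r_{k+1} = r_{k-1} − q_k·r_k inherits s_{k+1} = s_{k-1} − q_k·s_k, t_{k+1} = t_{k-1} − q_k·t_k, so r_k = a·s_k + b·t_k at every step:
  q = 1: r = 84, s = 1 − 1·0 = 1, t = 0 − 1·1 = -1  (check: 277·1 + 193·(-1) = 84)
  q = 2: r = 25, s = 0 − 2·1 = -2, t = 1 − 2·(-1) = 3  (check: 277·(-2) + 193·3 = 25)
  q = 3: r = 9, s = 1 − 3·(-2) = 7, t = -1 − 3·3 = -10  (check: 277·7 + 193·(-10) = 9)
  q = 2: r = 7, s = -2 − 2·7 = -16, t = 3 − 2·(-10) = 23  (check: 277·(-16) + 193·23 = 7)
  q = 1: r = 2, s = 7 − 1·(-16) = 23, t = -10 − 1·23 = -33  (check: 277·23 + 193·(-33) = 2)
  q = 3: r = 1, s = -16 − 3·23 = -85, t = 23 − 3·(-33) = 122  (check: 277·(-85) + 193·122 = 1)
The row with r = 1 (the gcd) gives the Bezout coefficients s = -85, t = 122.
Result: 277 · (-85) + 193 · (122) = 1.

gcd(277, 193) = 1; s = -85, t = 122 (check: 277·(-85) + 193·122 = 1).


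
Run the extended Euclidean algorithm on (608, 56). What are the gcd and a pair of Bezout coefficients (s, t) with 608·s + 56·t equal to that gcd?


Euclidean algorithm on (608, 56) — divide until remainder is 0:
  608 = 10 · 56 + 48
  56 = 1 · 48 + 8
  48 = 6 · 8 + 0
gcd(608, 56) = 8.
Track Bezout coefficients alongside the remainders: start with r₀ = 608 = a·1 + b·0 (s = 1, t = 0) and r₁ = 56 = a·0 + b·1 (s = 0, t = 1); each new remainder r_{k+1} = r_{k-1} − q_k·r_k inherits s_{k+1} = s_{k-1} − q_k·s_k, t_{k+1} = t_{k-1} − q_k·t_k, so r_k = a·s_k + b·t_k at every step:
  q = 10: r = 48, s = 1 − 10·0 = 1, t = 0 − 10·1 = -10  (check: 608·1 + 56·(-10) = 48)
  q = 1: r = 8, s = 0 − 1·1 = -1, t = 1 − 1·(-10) = 11  (check: 608·(-1) + 56·11 = 8)
The row with r = 8 (the gcd) gives the Bezout coefficients s = -1, t = 11.
Result: 608 · (-1) + 56 · (11) = 8.

gcd(608, 56) = 8; s = -1, t = 11 (check: 608·(-1) + 56·11 = 8).


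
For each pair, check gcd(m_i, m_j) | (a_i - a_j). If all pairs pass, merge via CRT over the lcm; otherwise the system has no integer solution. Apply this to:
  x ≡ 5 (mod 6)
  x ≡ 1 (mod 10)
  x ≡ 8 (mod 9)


Moduli 6, 10, 9 are not pairwise coprime, so CRT works modulo lcm(m_i) when all pairwise compatibility conditions hold.
Pairwise compatibility: gcd(m_i, m_j) must divide a_i - a_j for every pair.
Merge one congruence at a time:
  Start: x ≡ 5 (mod 6).
  Combine with x ≡ 1 (mod 10): gcd(6, 10) = 2; 1 - 5 = -4, which IS divisible by 2, so compatible.
    Write x = 5 + 6·t and substitute into x ≡ 1 (mod 10): 6·t ≡ 1 − 5 = -4 (mod 10).
    Divide the congruence (and modulus) by g = 2: 3·t ≡ -2 (mod 5).
    Reduce coefficients mod 5: 3·t ≡ 3 (mod 5).
    The inverse of 3 mod 5 is 2 (since 3·2 = 6 = 1·5 + 1), so t ≡ 2·3 = 6 ≡ 1 (mod 5).
    Then x = 5 + 6·1 = 11, valid modulo lcm(6, 10) = 30: x ≡ 11 (mod 30).
  Combine with x ≡ 8 (mod 9): gcd(30, 9) = 3; 8 - 11 = -3, which IS divisible by 3, so compatible.
    Write x = 11 + 30·t and substitute into x ≡ 8 (mod 9): 30·t ≡ 8 − 11 = -3 (mod 9).
    Divide the congruence (and modulus) by g = 3: 10·t ≡ -1 (mod 3).
    Reduce coefficients mod 3: 1·t ≡ 2 (mod 3).
    So t ≡ 2 (mod 3).
    Then x = 11 + 30·2 = 71, valid modulo lcm(30, 9) = 90: x ≡ 71 (mod 90).
Verify: 71 mod 6 = 5, 71 mod 10 = 1, 71 mod 9 = 8.

x ≡ 71 (mod 90).


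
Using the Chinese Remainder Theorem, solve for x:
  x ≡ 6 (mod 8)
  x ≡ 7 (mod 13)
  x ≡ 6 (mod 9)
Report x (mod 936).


Moduli 8, 13, 9 are pairwise coprime; by CRT there is a unique solution modulo M = 8 · 13 · 9 = 936.
Solve pairwise, accumulating the modulus:
  Start with x ≡ 6 (mod 8).
  Combine with x ≡ 7 (mod 13): since gcd(8, 13) = 1, we get a unique residue mod 104.
    Write x = 6 + 8·t and substitute into x ≡ 7 (mod 13): 8·t ≡ 7 − 6 = 1 (mod 13).
    The inverse of 8 mod 13 is 5 (since 8·5 = 40 = 3·13 + 1), so t ≡ 5·1 = 5 ≡ 5 (mod 13).
    Then x = 6 + 8·5 = 46, valid modulo lcm(8, 13) = 104: x ≡ 46 (mod 104).
  Combine with x ≡ 6 (mod 9): since gcd(104, 9) = 1, we get a unique residue mod 936.
    Write x = 46 + 104·t and substitute into x ≡ 6 (mod 9): 104·t ≡ 6 − 46 = -40 (mod 9).
    Reduce coefficients mod 9: 5·t ≡ 5 (mod 9).
    The inverse of 5 mod 9 is 2 (since 5·2 = 10 = 1·9 + 1), so t ≡ 2·5 = 10 ≡ 1 (mod 9).
    Then x = 46 + 104·1 = 150, valid modulo lcm(104, 9) = 936: x ≡ 150 (mod 936).
Verify: 150 mod 8 = 6 ✓, 150 mod 13 = 7 ✓, 150 mod 9 = 6 ✓.

x ≡ 150 (mod 936).


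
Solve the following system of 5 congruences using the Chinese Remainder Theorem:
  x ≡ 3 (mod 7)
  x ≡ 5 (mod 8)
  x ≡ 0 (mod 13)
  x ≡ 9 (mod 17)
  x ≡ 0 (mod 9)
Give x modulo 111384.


Product of moduli M = 7 · 8 · 13 · 17 · 9 = 111384.
Merge one congruence at a time:
  Start: x ≡ 3 (mod 7).
  Combine with x ≡ 5 (mod 8); new modulus lcm = 56.
    Write x = 3 + 7·t and substitute into x ≡ 5 (mod 8): 7·t ≡ 5 − 3 = 2 (mod 8).
    The inverse of 7 mod 8 is 7 (since 7·7 = 49 = 6·8 + 1), so t ≡ 7·2 = 14 ≡ 6 (mod 8).
    Then x = 3 + 7·6 = 45, valid modulo lcm(7, 8) = 56: x ≡ 45 (mod 56).
  Combine with x ≡ 0 (mod 13); new modulus lcm = 728.
    Write x = 45 + 56·t and substitute into x ≡ 0 (mod 13): 56·t ≡ 0 − 45 = -45 (mod 13).
    Reduce coefficients mod 13: 4·t ≡ 7 (mod 13).
    The inverse of 4 mod 13 is 10 (since 4·10 = 40 = 3·13 + 1), so t ≡ 10·7 = 70 ≡ 5 (mod 13).
    Then x = 45 + 56·5 = 325, valid modulo lcm(56, 13) = 728: x ≡ 325 (mod 728).
  Combine with x ≡ 9 (mod 17); new modulus lcm = 12376.
    Write x = 325 + 728·t and substitute into x ≡ 9 (mod 17): 728·t ≡ 9 − 325 = -316 (mod 17).
    Reduce coefficients mod 17: 14·t ≡ 7 (mod 17).
    The inverse of 14 mod 17 is 11 (since 14·11 = 154 = 9·17 + 1), so t ≡ 11·7 = 77 ≡ 9 (mod 17).
    Then x = 325 + 728·9 = 6877, valid modulo lcm(728, 17) = 12376: x ≡ 6877 (mod 12376).
  Combine with x ≡ 0 (mod 9); new modulus lcm = 111384.
    Write x = 6877 + 12376·t and substitute into x ≡ 0 (mod 9): 12376·t ≡ 0 − 6877 = -6877 (mod 9).
    Reduce coefficients mod 9: 1·t ≡ 8 (mod 9).
    So t ≡ 8 (mod 9).
    Then x = 6877 + 12376·8 = 105885, valid modulo lcm(12376, 9) = 111384: x ≡ 105885 (mod 111384).
Verify against each original: 105885 mod 7 = 3, 105885 mod 8 = 5, 105885 mod 13 = 0, 105885 mod 17 = 9, 105885 mod 9 = 0.

x ≡ 105885 (mod 111384).


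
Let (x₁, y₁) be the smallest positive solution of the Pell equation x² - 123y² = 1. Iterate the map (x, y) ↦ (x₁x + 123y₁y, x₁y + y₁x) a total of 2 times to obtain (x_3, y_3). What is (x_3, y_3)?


Step 1: Find the fundamental solution (x₁, y₁) of x² - 123y² = 1.
  Expand √123 as a continued fraction. a₀ = ⌊√123⌋ = 11; iterate m_{k+1} = d_k·a_k − m_k, d_{k+1} = (123 − m_{k+1}²)/d_k, a_{k+1} = ⌊(a₀ + m_{k+1})/d_{k+1}⌋ (starting m₀ = 0, d₀ = 1), with convergents p_k = a_k·p_{k-1} + p_{k-2}, q_k = a_k·q_{k-1} + q_{k-2} (p₋₁ = 1, q₋₁ = 0):
  k = 0: a₀ = 11; p₀/q₀ = 11/1; p₀² − 123·q₀² = 121 − 123 = -2.
  k = 1: m = 11, d = 2, a = ⌊(11 + 11)/2⌋ = 11; p/q = (11·11 + 1)/(11·1 + 0) = 122/11; p² − 123·q² = 14884 − 14883 = 1.
  The first convergent with p² − 123·q² = 1 gives the fundamental solution (x₁, y₁) = (122, 11).
Step 2: Apply the recurrence (x_{n+1}, y_{n+1}) = (x₁x_n + 123y₁y_n, x₁y_n + y₁x_n) repeatedly.
  From (x_1, y_1) = (122, 11): x_2 = 122·122 + 123·11·11 = 29767; y_2 = 122·11 + 11·122 = 2684.
  From (x_2, y_2) = (29767, 2684): x_3 = 122·29767 + 123·11·2684 = 7263026; y_3 = 122·2684 + 11·29767 = 654885.
Step 3: Verify x_3² - 123·y_3² = 52751546676676 - 52751546676675 = 1 (should be 1). ✓

(x_1, y_1) = (122, 11); (x_3, y_3) = (7263026, 654885).


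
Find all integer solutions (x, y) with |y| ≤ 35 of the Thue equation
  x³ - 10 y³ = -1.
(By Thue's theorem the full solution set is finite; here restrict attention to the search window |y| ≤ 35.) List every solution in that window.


The equation is x³ - 10y³ = -1. For fixed y, x³ = 10·y³ − 1, so a solution requires the RHS to be a perfect cube.
Strategy: iterate y from -35 to 35, compute RHS = 10·y³ − 1, and check whether it is a (positive or negative) perfect cube.
Check small values of y:
  y = 0: RHS = -1 = (-1)³ ⇒ x = -1 works.
  y = 1: RHS = 9 is not a perfect cube.
  y = -1: RHS = -11 is not a perfect cube.
  y = 2: RHS = 79 is not a perfect cube.
  y = -2: RHS = -81 is not a perfect cube.
  y = 3: RHS = 269 is not a perfect cube.
  y = -3: RHS = -271 is not a perfect cube.
Continuing the search up to |y| = 35 finds no further solutions beyond those listed.
Collected solutions: (-1, 0).

Solutions (with |y| ≤ 35): (-1, 0).


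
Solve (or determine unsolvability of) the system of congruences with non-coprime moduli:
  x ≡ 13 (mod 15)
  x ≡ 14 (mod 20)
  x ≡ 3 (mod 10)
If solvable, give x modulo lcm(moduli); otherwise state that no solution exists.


Moduli 15, 20, 10 are not pairwise coprime, so CRT works modulo lcm(m_i) when all pairwise compatibility conditions hold.
Pairwise compatibility: gcd(m_i, m_j) must divide a_i - a_j for every pair.
Merge one congruence at a time:
  Start: x ≡ 13 (mod 15).
  Combine with x ≡ 14 (mod 20): gcd(15, 20) = 5, and 14 - 13 = 1 is NOT divisible by 5.
    ⇒ system is inconsistent (no integer solution).

No solution (the system is inconsistent).


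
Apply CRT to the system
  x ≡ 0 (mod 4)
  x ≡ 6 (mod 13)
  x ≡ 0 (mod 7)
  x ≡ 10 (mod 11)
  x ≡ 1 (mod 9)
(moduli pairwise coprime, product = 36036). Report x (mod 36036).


Product of moduli M = 4 · 13 · 7 · 11 · 9 = 36036.
Merge one congruence at a time:
  Start: x ≡ 0 (mod 4).
  Combine with x ≡ 6 (mod 13); new modulus lcm = 52.
    Write x = 0 + 4·t and substitute into x ≡ 6 (mod 13): 4·t ≡ 6 − 0 = 6 (mod 13).
    The inverse of 4 mod 13 is 10 (since 4·10 = 40 = 3·13 + 1), so t ≡ 10·6 = 60 ≡ 8 (mod 13).
    Then x = 0 + 4·8 = 32, valid modulo lcm(4, 13) = 52: x ≡ 32 (mod 52).
  Combine with x ≡ 0 (mod 7); new modulus lcm = 364.
    Write x = 32 + 52·t and substitute into x ≡ 0 (mod 7): 52·t ≡ 0 − 32 = -32 (mod 7).
    Reduce coefficients mod 7: 3·t ≡ 3 (mod 7).
    The inverse of 3 mod 7 is 5 (since 3·5 = 15 = 2·7 + 1), so t ≡ 5·3 = 15 ≡ 1 (mod 7).
    Then x = 32 + 52·1 = 84, valid modulo lcm(52, 7) = 364: x ≡ 84 (mod 364).
  Combine with x ≡ 10 (mod 11); new modulus lcm = 4004.
    Write x = 84 + 364·t and substitute into x ≡ 10 (mod 11): 364·t ≡ 10 − 84 = -74 (mod 11).
    Reduce coefficients mod 11: 1·t ≡ 3 (mod 11).
    So t ≡ 3 (mod 11).
    Then x = 84 + 364·3 = 1176, valid modulo lcm(364, 11) = 4004: x ≡ 1176 (mod 4004).
  Combine with x ≡ 1 (mod 9); new modulus lcm = 36036.
    Write x = 1176 + 4004·t and substitute into x ≡ 1 (mod 9): 4004·t ≡ 1 − 1176 = -1175 (mod 9).
    Reduce coefficients mod 9: 8·t ≡ 4 (mod 9).
    The inverse of 8 mod 9 is 8 (since 8·8 = 64 = 7·9 + 1), so t ≡ 8·4 = 32 ≡ 5 (mod 9).
    Then x = 1176 + 4004·5 = 21196, valid modulo lcm(4004, 9) = 36036: x ≡ 21196 (mod 36036).
Verify against each original: 21196 mod 4 = 0, 21196 mod 13 = 6, 21196 mod 7 = 0, 21196 mod 11 = 10, 21196 mod 9 = 1.

x ≡ 21196 (mod 36036).


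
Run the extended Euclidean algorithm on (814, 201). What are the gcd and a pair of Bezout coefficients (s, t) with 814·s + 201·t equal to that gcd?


Euclidean algorithm on (814, 201) — divide until remainder is 0:
  814 = 4 · 201 + 10
  201 = 20 · 10 + 1
  10 = 10 · 1 + 0
gcd(814, 201) = 1.
Track Bezout coefficients alongside the remainders: start with r₀ = 814 = a·1 + b·0 (s = 1, t = 0) and r₁ = 201 = a·0 + b·1 (s = 0, t = 1); each new remainder r_{k+1} = r_{k-1} − q_k·r_k inherits s_{k+1} = s_{k-1} − q_k·s_k, t_{k+1} = t_{k-1} − q_k·t_k, so r_k = a·s_k + b·t_k at every step:
  q = 4: r = 10, s = 1 − 4·0 = 1, t = 0 − 4·1 = -4  (check: 814·1 + 201·(-4) = 10)
  q = 20: r = 1, s = 0 − 20·1 = -20, t = 1 − 20·(-4) = 81  (check: 814·(-20) + 201·81 = 1)
The row with r = 1 (the gcd) gives the Bezout coefficients s = -20, t = 81.
Result: 814 · (-20) + 201 · (81) = 1.

gcd(814, 201) = 1; s = -20, t = 81 (check: 814·(-20) + 201·81 = 1).


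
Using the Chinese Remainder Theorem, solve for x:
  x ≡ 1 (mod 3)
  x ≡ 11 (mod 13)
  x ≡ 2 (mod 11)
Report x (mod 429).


Moduli 3, 13, 11 are pairwise coprime; by CRT there is a unique solution modulo M = 3 · 13 · 11 = 429.
Solve pairwise, accumulating the modulus:
  Start with x ≡ 1 (mod 3).
  Combine with x ≡ 11 (mod 13): since gcd(3, 13) = 1, we get a unique residue mod 39.
    Write x = 1 + 3·t and substitute into x ≡ 11 (mod 13): 3·t ≡ 11 − 1 = 10 (mod 13).
    The inverse of 3 mod 13 is 9 (since 3·9 = 27 = 2·13 + 1), so t ≡ 9·10 = 90 ≡ 12 (mod 13).
    Then x = 1 + 3·12 = 37, valid modulo lcm(3, 13) = 39: x ≡ 37 (mod 39).
  Combine with x ≡ 2 (mod 11): since gcd(39, 11) = 1, we get a unique residue mod 429.
    Write x = 37 + 39·t and substitute into x ≡ 2 (mod 11): 39·t ≡ 2 − 37 = -35 (mod 11).
    Reduce coefficients mod 11: 6·t ≡ 9 (mod 11).
    The inverse of 6 mod 11 is 2 (since 6·2 = 12 = 1·11 + 1), so t ≡ 2·9 = 18 ≡ 7 (mod 11).
    Then x = 37 + 39·7 = 310, valid modulo lcm(39, 11) = 429: x ≡ 310 (mod 429).
Verify: 310 mod 3 = 1 ✓, 310 mod 13 = 11 ✓, 310 mod 11 = 2 ✓.

x ≡ 310 (mod 429).


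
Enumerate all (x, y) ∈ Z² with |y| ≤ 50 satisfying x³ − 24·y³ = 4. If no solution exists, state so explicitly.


The equation is x³ - 24y³ = 4. For fixed y, x³ = 24·y³ + 4, so a solution requires the RHS to be a perfect cube.
Strategy: iterate y from -50 to 50, compute RHS = 24·y³ + 4, and check whether it is a (positive or negative) perfect cube.
Check small values of y:
  y = 0: RHS = 4 is not a perfect cube.
  y = 1: RHS = 28 is not a perfect cube.
  y = -1: RHS = -20 is not a perfect cube.
  y = 2: RHS = 196 is not a perfect cube.
  y = -2: RHS = -188 is not a perfect cube.
  y = 3: RHS = 652 is not a perfect cube.
  y = -3: RHS = -644 is not a perfect cube.
Continuing the search up to |y| = 50 finds no solutions either.
No (x, y) in the scanned range satisfies the equation.

No integer solutions with |y| ≤ 50.


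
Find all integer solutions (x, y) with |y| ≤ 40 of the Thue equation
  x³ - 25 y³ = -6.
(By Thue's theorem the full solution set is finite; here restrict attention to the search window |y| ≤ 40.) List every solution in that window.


The equation is x³ - 25y³ = -6. For fixed y, x³ = 25·y³ − 6, so a solution requires the RHS to be a perfect cube.
Strategy: iterate y from -40 to 40, compute RHS = 25·y³ − 6, and check whether it is a (positive or negative) perfect cube.
Check small values of y:
  y = 0: RHS = -6 is not a perfect cube.
  y = 1: RHS = 19 is not a perfect cube.
  y = -1: RHS = -31 is not a perfect cube.
  y = 2: RHS = 194 is not a perfect cube.
  y = -2: RHS = -206 is not a perfect cube.
  y = 3: RHS = 669 is not a perfect cube.
  y = -3: RHS = -681 is not a perfect cube.
Continuing the search up to |y| = 40 finds no solutions either.
No (x, y) in the scanned range satisfies the equation.

No integer solutions with |y| ≤ 40.


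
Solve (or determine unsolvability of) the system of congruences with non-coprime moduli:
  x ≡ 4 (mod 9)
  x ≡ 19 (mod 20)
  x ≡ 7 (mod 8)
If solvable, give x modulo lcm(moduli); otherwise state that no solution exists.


Moduli 9, 20, 8 are not pairwise coprime, so CRT works modulo lcm(m_i) when all pairwise compatibility conditions hold.
Pairwise compatibility: gcd(m_i, m_j) must divide a_i - a_j for every pair.
Merge one congruence at a time:
  Start: x ≡ 4 (mod 9).
  Combine with x ≡ 19 (mod 20): gcd(9, 20) = 1; 19 - 4 = 15, which IS divisible by 1, so compatible.
    Write x = 4 + 9·t and substitute into x ≡ 19 (mod 20): 9·t ≡ 19 − 4 = 15 (mod 20).
    The inverse of 9 mod 20 is 9 (since 9·9 = 81 = 4·20 + 1), so t ≡ 9·15 = 135 ≡ 15 (mod 20).
    Then x = 4 + 9·15 = 139, valid modulo lcm(9, 20) = 180: x ≡ 139 (mod 180).
  Combine with x ≡ 7 (mod 8): gcd(180, 8) = 4; 7 - 139 = -132, which IS divisible by 4, so compatible.
    Write x = 139 + 180·t and substitute into x ≡ 7 (mod 8): 180·t ≡ 7 − 139 = -132 (mod 8).
    Divide the congruence (and modulus) by g = 4: 45·t ≡ -33 (mod 2).
    Reduce coefficients mod 2: 1·t ≡ 1 (mod 2).
    So t ≡ 1 (mod 2).
    Then x = 139 + 180·1 = 319, valid modulo lcm(180, 8) = 360: x ≡ 319 (mod 360).
Verify: 319 mod 9 = 4, 319 mod 20 = 19, 319 mod 8 = 7.

x ≡ 319 (mod 360).


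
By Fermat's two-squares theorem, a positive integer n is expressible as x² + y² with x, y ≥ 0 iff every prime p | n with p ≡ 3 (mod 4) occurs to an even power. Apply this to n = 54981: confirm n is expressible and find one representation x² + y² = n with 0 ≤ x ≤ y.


Step 1: Factor n = 54981 = 3^2 · 41 · 149.
Step 2: Check the mod-4 condition on each prime factor: 3 ≡ 3 (mod 4), exponent 2 (must be even); 41 ≡ 1 (mod 4), exponent 1; 149 ≡ 1 (mod 4), exponent 1.
All primes ≡ 3 (mod 4) appear to even exponent (or don't appear), so by the two-squares theorem n IS expressible as a sum of two squares.
Step 3: Build a representation. Group n = k² · m with k = 3 and m = 41 · 149 = 6109 (a product of primes ≡ 1 (mod 4)); a representation of m scales to one of n via (k·x)² + (k·y)² = k²(x² + y²). Each prime p ≡ 1 (mod 4) is itself a sum of two squares; find a² by testing p − a² for a perfect square:
  41: 41 − 1² = 40, 41 − 2² = 37, 41 − 3² = 32, 41 − 4² = 25 = 5² ⇒ 41 = 4² + 5².
  149: 149 − 1² = 148, 149 − 2² = 145, 149 − 3² = 140, 149 − 4² = 133, 149 − 5² = 124, 149 − 6² = 113, 149 − 7² = 100 = 10² ⇒ 149 = 7² + 10².
  Combine using the Brahmagupta–Fibonacci identity (a² + b²)(c² + d²) = (ac − bd)² + (ad + bc)² = (ac + bd)² + (ad − bc)²:
  41 · 149 = 6109: from (4² + 5²)(7² + 10²), take (4·7 − 5·10, 4·10 + 5·7) = (28 − 50, 40 + 35) = (-22, 75); dropping signs (only squares matter) gives (22, 75); check 22² + 75² = 484 + 5625 = 6109 ✓.
  Scale by k = 3: (3·22, 3·75) = (66, 225).
Step 4: Order so x ≤ y and verify: 66² + 225² = 4356 + 50625 = 54981 = n. ✓

n = 54981 = 66² + 225² (one valid representation with x ≤ y).


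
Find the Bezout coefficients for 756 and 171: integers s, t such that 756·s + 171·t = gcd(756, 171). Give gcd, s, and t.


Euclidean algorithm on (756, 171) — divide until remainder is 0:
  756 = 4 · 171 + 72
  171 = 2 · 72 + 27
  72 = 2 · 27 + 18
  27 = 1 · 18 + 9
  18 = 2 · 9 + 0
gcd(756, 171) = 9.
Track Bezout coefficients alongside the remainders: start with r₀ = 756 = a·1 + b·0 (s = 1, t = 0) and r₁ = 171 = a·0 + b·1 (s = 0, t = 1); each new remainder r_{k+1} = r_{k-1} − q_k·r_k inherits s_{k+1} = s_{k-1} − q_k·s_k, t_{k+1} = t_{k-1} − q_k·t_k, so r_k = a·s_k + b·t_k at every step:
  q = 4: r = 72, s = 1 − 4·0 = 1, t = 0 − 4·1 = -4  (check: 756·1 + 171·(-4) = 72)
  q = 2: r = 27, s = 0 − 2·1 = -2, t = 1 − 2·(-4) = 9  (check: 756·(-2) + 171·9 = 27)
  q = 2: r = 18, s = 1 − 2·(-2) = 5, t = -4 − 2·9 = -22  (check: 756·5 + 171·(-22) = 18)
  q = 1: r = 9, s = -2 − 1·5 = -7, t = 9 − 1·(-22) = 31  (check: 756·(-7) + 171·31 = 9)
The row with r = 9 (the gcd) gives the Bezout coefficients s = -7, t = 31.
Result: 756 · (-7) + 171 · (31) = 9.

gcd(756, 171) = 9; s = -7, t = 31 (check: 756·(-7) + 171·31 = 9).


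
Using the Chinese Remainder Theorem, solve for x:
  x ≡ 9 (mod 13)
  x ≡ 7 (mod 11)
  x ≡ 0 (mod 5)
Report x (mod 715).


Moduli 13, 11, 5 are pairwise coprime; by CRT there is a unique solution modulo M = 13 · 11 · 5 = 715.
Solve pairwise, accumulating the modulus:
  Start with x ≡ 9 (mod 13).
  Combine with x ≡ 7 (mod 11): since gcd(13, 11) = 1, we get a unique residue mod 143.
    Write x = 9 + 13·t and substitute into x ≡ 7 (mod 11): 13·t ≡ 7 − 9 = -2 (mod 11).
    Reduce coefficients mod 11: 2·t ≡ 9 (mod 11).
    The inverse of 2 mod 11 is 6 (since 2·6 = 12 = 1·11 + 1), so t ≡ 6·9 = 54 ≡ 10 (mod 11).
    Then x = 9 + 13·10 = 139, valid modulo lcm(13, 11) = 143: x ≡ 139 (mod 143).
  Combine with x ≡ 0 (mod 5): since gcd(143, 5) = 1, we get a unique residue mod 715.
    Write x = 139 + 143·t and substitute into x ≡ 0 (mod 5): 143·t ≡ 0 − 139 = -139 (mod 5).
    Reduce coefficients mod 5: 3·t ≡ 1 (mod 5).
    The inverse of 3 mod 5 is 2 (since 3·2 = 6 = 1·5 + 1), so t ≡ 2·1 = 2 ≡ 2 (mod 5).
    Then x = 139 + 143·2 = 425, valid modulo lcm(143, 5) = 715: x ≡ 425 (mod 715).
Verify: 425 mod 13 = 9 ✓, 425 mod 11 = 7 ✓, 425 mod 5 = 0 ✓.

x ≡ 425 (mod 715).


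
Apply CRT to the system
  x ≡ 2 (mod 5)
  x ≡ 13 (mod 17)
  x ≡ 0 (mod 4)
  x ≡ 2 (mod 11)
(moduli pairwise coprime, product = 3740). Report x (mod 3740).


Product of moduli M = 5 · 17 · 4 · 11 = 3740.
Merge one congruence at a time:
  Start: x ≡ 2 (mod 5).
  Combine with x ≡ 13 (mod 17); new modulus lcm = 85.
    Write x = 2 + 5·t and substitute into x ≡ 13 (mod 17): 5·t ≡ 13 − 2 = 11 (mod 17).
    The inverse of 5 mod 17 is 7 (since 5·7 = 35 = 2·17 + 1), so t ≡ 7·11 = 77 ≡ 9 (mod 17).
    Then x = 2 + 5·9 = 47, valid modulo lcm(5, 17) = 85: x ≡ 47 (mod 85).
  Combine with x ≡ 0 (mod 4); new modulus lcm = 340.
    Write x = 47 + 85·t and substitute into x ≡ 0 (mod 4): 85·t ≡ 0 − 47 = -47 (mod 4).
    Reduce coefficients mod 4: 1·t ≡ 1 (mod 4).
    So t ≡ 1 (mod 4).
    Then x = 47 + 85·1 = 132, valid modulo lcm(85, 4) = 340: x ≡ 132 (mod 340).
  Combine with x ≡ 2 (mod 11); new modulus lcm = 3740.
    Write x = 132 + 340·t and substitute into x ≡ 2 (mod 11): 340·t ≡ 2 − 132 = -130 (mod 11).
    Reduce coefficients mod 11: 10·t ≡ 2 (mod 11).
    The inverse of 10 mod 11 is 10 (since 10·10 = 100 = 9·11 + 1), so t ≡ 10·2 = 20 ≡ 9 (mod 11).
    Then x = 132 + 340·9 = 3192, valid modulo lcm(340, 11) = 3740: x ≡ 3192 (mod 3740).
Verify against each original: 3192 mod 5 = 2, 3192 mod 17 = 13, 3192 mod 4 = 0, 3192 mod 11 = 2.

x ≡ 3192 (mod 3740).


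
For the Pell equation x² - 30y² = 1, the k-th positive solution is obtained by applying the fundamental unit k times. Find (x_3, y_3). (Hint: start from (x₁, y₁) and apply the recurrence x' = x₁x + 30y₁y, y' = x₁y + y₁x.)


Step 1: Find the fundamental solution (x₁, y₁) of x² - 30y² = 1.
  Expand √30 as a continued fraction. a₀ = ⌊√30⌋ = 5; iterate m_{k+1} = d_k·a_k − m_k, d_{k+1} = (30 − m_{k+1}²)/d_k, a_{k+1} = ⌊(a₀ + m_{k+1})/d_{k+1}⌋ (starting m₀ = 0, d₀ = 1), with convergents p_k = a_k·p_{k-1} + p_{k-2}, q_k = a_k·q_{k-1} + q_{k-2} (p₋₁ = 1, q₋₁ = 0):
  k = 0: a₀ = 5; p₀/q₀ = 5/1; p₀² − 30·q₀² = 25 − 30 = -5.
  k = 1: m = 5, d = 5, a = ⌊(5 + 5)/5⌋ = 2; p/q = (2·5 + 1)/(2·1 + 0) = 11/2; p² − 30·q² = 121 − 120 = 1.
  The first convergent with p² − 30·q² = 1 gives the fundamental solution (x₁, y₁) = (11, 2).
Step 2: Apply the recurrence (x_{n+1}, y_{n+1}) = (x₁x_n + 30y₁y_n, x₁y_n + y₁x_n) repeatedly.
  From (x_1, y_1) = (11, 2): x_2 = 11·11 + 30·2·2 = 241; y_2 = 11·2 + 2·11 = 44.
  From (x_2, y_2) = (241, 44): x_3 = 11·241 + 30·2·44 = 5291; y_3 = 11·44 + 2·241 = 966.
Step 3: Verify x_3² - 30·y_3² = 27994681 - 27994680 = 1 (should be 1). ✓

(x_1, y_1) = (11, 2); (x_3, y_3) = (5291, 966).


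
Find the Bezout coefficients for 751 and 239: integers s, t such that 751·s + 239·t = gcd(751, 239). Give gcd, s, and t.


Euclidean algorithm on (751, 239) — divide until remainder is 0:
  751 = 3 · 239 + 34
  239 = 7 · 34 + 1
  34 = 34 · 1 + 0
gcd(751, 239) = 1.
Track Bezout coefficients alongside the remainders: start with r₀ = 751 = a·1 + b·0 (s = 1, t = 0) and r₁ = 239 = a·0 + b·1 (s = 0, t = 1); each new remainder r_{k+1} = r_{k-1} − q_k·r_k inherits s_{k+1} = s_{k-1} − q_k·s_k, t_{k+1} = t_{k-1} − q_k·t_k, so r_k = a·s_k + b·t_k at every step:
  q = 3: r = 34, s = 1 − 3·0 = 1, t = 0 − 3·1 = -3  (check: 751·1 + 239·(-3) = 34)
  q = 7: r = 1, s = 0 − 7·1 = -7, t = 1 − 7·(-3) = 22  (check: 751·(-7) + 239·22 = 1)
The row with r = 1 (the gcd) gives the Bezout coefficients s = -7, t = 22.
Result: 751 · (-7) + 239 · (22) = 1.

gcd(751, 239) = 1; s = -7, t = 22 (check: 751·(-7) + 239·22 = 1).


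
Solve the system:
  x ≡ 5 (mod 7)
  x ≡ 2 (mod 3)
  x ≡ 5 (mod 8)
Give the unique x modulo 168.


Moduli 7, 3, 8 are pairwise coprime; by CRT there is a unique solution modulo M = 7 · 3 · 8 = 168.
Solve pairwise, accumulating the modulus:
  Start with x ≡ 5 (mod 7).
  Combine with x ≡ 2 (mod 3): since gcd(7, 3) = 1, we get a unique residue mod 21.
    Write x = 5 + 7·t and substitute into x ≡ 2 (mod 3): 7·t ≡ 2 − 5 = -3 (mod 3).
    Reduce coefficients mod 3: 1·t ≡ 0 (mod 3).
    So t ≡ 0 (mod 3).
    Then x = 5 + 7·0 = 5, valid modulo lcm(7, 3) = 21: x ≡ 5 (mod 21).
  Combine with x ≡ 5 (mod 8): since gcd(21, 8) = 1, we get a unique residue mod 168.
    Write x = 5 + 21·t and substitute into x ≡ 5 (mod 8): 21·t ≡ 5 − 5 = 0 (mod 8).
    Reduce coefficients mod 8: 5·t ≡ 0 (mod 8).
    The inverse of 5 mod 8 is 5 (since 5·5 = 25 = 3·8 + 1), so t ≡ 5·0 = 0 ≡ 0 (mod 8).
    Then x = 5 + 21·0 = 5, valid modulo lcm(21, 8) = 168: x ≡ 5 (mod 168).
Verify: 5 mod 7 = 5 ✓, 5 mod 3 = 2 ✓, 5 mod 8 = 5 ✓.

x ≡ 5 (mod 168).


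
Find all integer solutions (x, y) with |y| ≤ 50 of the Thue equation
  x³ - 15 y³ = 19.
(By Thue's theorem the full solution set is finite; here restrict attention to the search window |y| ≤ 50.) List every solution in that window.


The equation is x³ - 15y³ = 19. For fixed y, x³ = 15·y³ + 19, so a solution requires the RHS to be a perfect cube.
Strategy: iterate y from -50 to 50, compute RHS = 15·y³ + 19, and check whether it is a (positive or negative) perfect cube.
Check small values of y:
  y = 0: RHS = 19 is not a perfect cube.
  y = 1: RHS = 34 is not a perfect cube.
  y = -1: RHS = 4 is not a perfect cube.
  y = 2: RHS = 139 is not a perfect cube.
  y = -2: RHS = -101 is not a perfect cube.
  y = 3: RHS = 424 is not a perfect cube.
  y = -3: RHS = -386 is not a perfect cube.
Continuing the search up to |y| = 50 finds no solutions either.
No (x, y) in the scanned range satisfies the equation.

No integer solutions with |y| ≤ 50.


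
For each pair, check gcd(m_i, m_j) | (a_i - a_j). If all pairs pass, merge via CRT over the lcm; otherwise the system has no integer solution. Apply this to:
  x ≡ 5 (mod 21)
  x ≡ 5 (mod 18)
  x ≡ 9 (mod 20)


Moduli 21, 18, 20 are not pairwise coprime, so CRT works modulo lcm(m_i) when all pairwise compatibility conditions hold.
Pairwise compatibility: gcd(m_i, m_j) must divide a_i - a_j for every pair.
Merge one congruence at a time:
  Start: x ≡ 5 (mod 21).
  Combine with x ≡ 5 (mod 18): gcd(21, 18) = 3; 5 - 5 = 0, which IS divisible by 3, so compatible.
    Write x = 5 + 21·t and substitute into x ≡ 5 (mod 18): 21·t ≡ 5 − 5 = 0 (mod 18).
    Divide the congruence (and modulus) by g = 3: 7·t ≡ 0 (mod 6).
    Reduce coefficients mod 6: 1·t ≡ 0 (mod 6).
    So t ≡ 0 (mod 6).
    Then x = 5 + 21·0 = 5, valid modulo lcm(21, 18) = 126: x ≡ 5 (mod 126).
  Combine with x ≡ 9 (mod 20): gcd(126, 20) = 2; 9 - 5 = 4, which IS divisible by 2, so compatible.
    Write x = 5 + 126·t and substitute into x ≡ 9 (mod 20): 126·t ≡ 9 − 5 = 4 (mod 20).
    Divide the congruence (and modulus) by g = 2: 63·t ≡ 2 (mod 10).
    Reduce coefficients mod 10: 3·t ≡ 2 (mod 10).
    The inverse of 3 mod 10 is 7 (since 3·7 = 21 = 2·10 + 1), so t ≡ 7·2 = 14 ≡ 4 (mod 10).
    Then x = 5 + 126·4 = 509, valid modulo lcm(126, 20) = 1260: x ≡ 509 (mod 1260).
Verify: 509 mod 21 = 5, 509 mod 18 = 5, 509 mod 20 = 9.

x ≡ 509 (mod 1260).


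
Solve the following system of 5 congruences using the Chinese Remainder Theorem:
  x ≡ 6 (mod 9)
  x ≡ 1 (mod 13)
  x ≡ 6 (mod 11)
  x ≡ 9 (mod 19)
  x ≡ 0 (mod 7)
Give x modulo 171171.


Product of moduli M = 9 · 13 · 11 · 19 · 7 = 171171.
Merge one congruence at a time:
  Start: x ≡ 6 (mod 9).
  Combine with x ≡ 1 (mod 13); new modulus lcm = 117.
    Write x = 6 + 9·t and substitute into x ≡ 1 (mod 13): 9·t ≡ 1 − 6 = -5 (mod 13).
    Reduce coefficients mod 13: 9·t ≡ 8 (mod 13).
    The inverse of 9 mod 13 is 3 (since 9·3 = 27 = 2·13 + 1), so t ≡ 3·8 = 24 ≡ 11 (mod 13).
    Then x = 6 + 9·11 = 105, valid modulo lcm(9, 13) = 117: x ≡ 105 (mod 117).
  Combine with x ≡ 6 (mod 11); new modulus lcm = 1287.
    Write x = 105 + 117·t and substitute into x ≡ 6 (mod 11): 117·t ≡ 6 − 105 = -99 (mod 11).
    Reduce coefficients mod 11: 7·t ≡ 0 (mod 11).
    The inverse of 7 mod 11 is 8 (since 7·8 = 56 = 5·11 + 1), so t ≡ 8·0 = 0 ≡ 0 (mod 11).
    Then x = 105 + 117·0 = 105, valid modulo lcm(117, 11) = 1287: x ≡ 105 (mod 1287).
  Combine with x ≡ 9 (mod 19); new modulus lcm = 24453.
    Write x = 105 + 1287·t and substitute into x ≡ 9 (mod 19): 1287·t ≡ 9 − 105 = -96 (mod 19).
    Reduce coefficients mod 19: 14·t ≡ 18 (mod 19).
    The inverse of 14 mod 19 is 15 (since 14·15 = 210 = 11·19 + 1), so t ≡ 15·18 = 270 ≡ 4 (mod 19).
    Then x = 105 + 1287·4 = 5253, valid modulo lcm(1287, 19) = 24453: x ≡ 5253 (mod 24453).
  Combine with x ≡ 0 (mod 7); new modulus lcm = 171171.
    Write x = 5253 + 24453·t and substitute into x ≡ 0 (mod 7): 24453·t ≡ 0 − 5253 = -5253 (mod 7).
    Reduce coefficients mod 7: 2·t ≡ 4 (mod 7).
    The inverse of 2 mod 7 is 4 (since 2·4 = 8 = 1·7 + 1), so t ≡ 4·4 = 16 ≡ 2 (mod 7).
    Then x = 5253 + 24453·2 = 54159, valid modulo lcm(24453, 7) = 171171: x ≡ 54159 (mod 171171).
Verify against each original: 54159 mod 9 = 6, 54159 mod 13 = 1, 54159 mod 11 = 6, 54159 mod 19 = 9, 54159 mod 7 = 0.

x ≡ 54159 (mod 171171).


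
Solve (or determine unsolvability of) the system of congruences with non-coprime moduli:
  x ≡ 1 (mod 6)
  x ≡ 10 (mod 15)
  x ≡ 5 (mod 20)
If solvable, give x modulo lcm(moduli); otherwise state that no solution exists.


Moduli 6, 15, 20 are not pairwise coprime, so CRT works modulo lcm(m_i) when all pairwise compatibility conditions hold.
Pairwise compatibility: gcd(m_i, m_j) must divide a_i - a_j for every pair.
Merge one congruence at a time:
  Start: x ≡ 1 (mod 6).
  Combine with x ≡ 10 (mod 15): gcd(6, 15) = 3; 10 - 1 = 9, which IS divisible by 3, so compatible.
    Write x = 1 + 6·t and substitute into x ≡ 10 (mod 15): 6·t ≡ 10 − 1 = 9 (mod 15).
    Divide the congruence (and modulus) by g = 3: 2·t ≡ 3 (mod 5).
    The inverse of 2 mod 5 is 3 (since 2·3 = 6 = 1·5 + 1), so t ≡ 3·3 = 9 ≡ 4 (mod 5).
    Then x = 1 + 6·4 = 25, valid modulo lcm(6, 15) = 30: x ≡ 25 (mod 30).
  Combine with x ≡ 5 (mod 20): gcd(30, 20) = 10; 5 - 25 = -20, which IS divisible by 10, so compatible.
    Write x = 25 + 30·t and substitute into x ≡ 5 (mod 20): 30·t ≡ 5 − 25 = -20 (mod 20).
    Divide the congruence (and modulus) by g = 10: 3·t ≡ -2 (mod 2).
    Reduce coefficients mod 2: 1·t ≡ 0 (mod 2).
    So t ≡ 0 (mod 2).
    Then x = 25 + 30·0 = 25, valid modulo lcm(30, 20) = 60: x ≡ 25 (mod 60).
Verify: 25 mod 6 = 1, 25 mod 15 = 10, 25 mod 20 = 5.

x ≡ 25 (mod 60).


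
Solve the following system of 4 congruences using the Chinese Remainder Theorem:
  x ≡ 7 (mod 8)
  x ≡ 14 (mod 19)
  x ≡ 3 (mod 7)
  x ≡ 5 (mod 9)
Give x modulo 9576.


Product of moduli M = 8 · 19 · 7 · 9 = 9576.
Merge one congruence at a time:
  Start: x ≡ 7 (mod 8).
  Combine with x ≡ 14 (mod 19); new modulus lcm = 152.
    Write x = 7 + 8·t and substitute into x ≡ 14 (mod 19): 8·t ≡ 14 − 7 = 7 (mod 19).
    The inverse of 8 mod 19 is 12 (since 8·12 = 96 = 5·19 + 1), so t ≡ 12·7 = 84 ≡ 8 (mod 19).
    Then x = 7 + 8·8 = 71, valid modulo lcm(8, 19) = 152: x ≡ 71 (mod 152).
  Combine with x ≡ 3 (mod 7); new modulus lcm = 1064.
    Write x = 71 + 152·t and substitute into x ≡ 3 (mod 7): 152·t ≡ 3 − 71 = -68 (mod 7).
    Reduce coefficients mod 7: 5·t ≡ 2 (mod 7).
    The inverse of 5 mod 7 is 3 (since 5·3 = 15 = 2·7 + 1), so t ≡ 3·2 = 6 ≡ 6 (mod 7).
    Then x = 71 + 152·6 = 983, valid modulo lcm(152, 7) = 1064: x ≡ 983 (mod 1064).
  Combine with x ≡ 5 (mod 9); new modulus lcm = 9576.
    Write x = 983 + 1064·t and substitute into x ≡ 5 (mod 9): 1064·t ≡ 5 − 983 = -978 (mod 9).
    Reduce coefficients mod 9: 2·t ≡ 3 (mod 9).
    The inverse of 2 mod 9 is 5 (since 2·5 = 10 = 1·9 + 1), so t ≡ 5·3 = 15 ≡ 6 (mod 9).
    Then x = 983 + 1064·6 = 7367, valid modulo lcm(1064, 9) = 9576: x ≡ 7367 (mod 9576).
Verify against each original: 7367 mod 8 = 7, 7367 mod 19 = 14, 7367 mod 7 = 3, 7367 mod 9 = 5.

x ≡ 7367 (mod 9576).
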